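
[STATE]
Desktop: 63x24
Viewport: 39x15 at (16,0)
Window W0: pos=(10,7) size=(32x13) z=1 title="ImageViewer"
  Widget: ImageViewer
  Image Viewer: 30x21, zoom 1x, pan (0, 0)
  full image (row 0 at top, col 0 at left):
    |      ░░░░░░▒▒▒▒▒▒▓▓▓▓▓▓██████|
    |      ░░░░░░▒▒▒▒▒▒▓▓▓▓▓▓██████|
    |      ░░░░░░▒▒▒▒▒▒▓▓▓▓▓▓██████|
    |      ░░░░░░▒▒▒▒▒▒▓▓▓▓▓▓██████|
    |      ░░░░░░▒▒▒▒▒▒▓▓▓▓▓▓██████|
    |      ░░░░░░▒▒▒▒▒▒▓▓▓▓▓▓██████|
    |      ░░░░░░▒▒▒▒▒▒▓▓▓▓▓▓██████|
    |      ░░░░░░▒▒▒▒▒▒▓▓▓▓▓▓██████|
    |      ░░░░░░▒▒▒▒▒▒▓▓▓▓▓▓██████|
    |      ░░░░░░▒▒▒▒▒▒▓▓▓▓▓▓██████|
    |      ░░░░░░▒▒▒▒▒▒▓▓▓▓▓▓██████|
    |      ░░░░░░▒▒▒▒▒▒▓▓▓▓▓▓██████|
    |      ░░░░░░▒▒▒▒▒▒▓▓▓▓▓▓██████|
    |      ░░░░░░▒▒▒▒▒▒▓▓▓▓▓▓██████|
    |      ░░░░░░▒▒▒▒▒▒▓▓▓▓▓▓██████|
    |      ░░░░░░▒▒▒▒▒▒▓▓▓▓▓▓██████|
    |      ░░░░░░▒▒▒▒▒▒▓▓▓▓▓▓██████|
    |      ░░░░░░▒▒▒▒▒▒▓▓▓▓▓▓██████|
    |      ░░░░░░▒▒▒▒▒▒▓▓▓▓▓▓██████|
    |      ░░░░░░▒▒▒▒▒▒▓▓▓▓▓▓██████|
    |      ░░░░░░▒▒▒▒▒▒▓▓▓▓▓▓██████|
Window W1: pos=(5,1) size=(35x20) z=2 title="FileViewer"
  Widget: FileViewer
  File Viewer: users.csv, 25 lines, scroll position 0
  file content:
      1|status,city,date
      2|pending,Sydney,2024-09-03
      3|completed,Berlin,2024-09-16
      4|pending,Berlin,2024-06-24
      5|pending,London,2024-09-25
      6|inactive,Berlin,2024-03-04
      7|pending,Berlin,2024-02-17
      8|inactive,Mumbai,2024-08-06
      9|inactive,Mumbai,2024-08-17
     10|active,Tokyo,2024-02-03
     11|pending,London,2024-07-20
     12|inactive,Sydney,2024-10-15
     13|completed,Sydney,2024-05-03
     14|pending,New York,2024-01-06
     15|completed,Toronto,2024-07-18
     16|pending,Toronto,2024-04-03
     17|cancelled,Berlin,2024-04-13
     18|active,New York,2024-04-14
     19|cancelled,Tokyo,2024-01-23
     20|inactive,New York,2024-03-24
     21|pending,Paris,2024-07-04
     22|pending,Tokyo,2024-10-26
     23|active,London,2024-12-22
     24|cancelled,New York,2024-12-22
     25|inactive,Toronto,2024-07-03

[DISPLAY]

                                       
━━━━━━━━━━━━━━━━━━━━━━━┓               
r                      ┃               
───────────────────────┨               
y,date                ▲┃               
dney,2024-09-03       █┃               
Berlin,2024-09-16     ░┃               
rlin,2024-06-24       ░┃━┓             
ndon,2024-09-25       ░┃ ┃             
erlin,2024-03-04      ░┃─┨             
rlin,2024-02-17       ░┃█┃             
umbai,2024-08-06      ░┃█┃             
umbai,2024-08-17      ░┃█┃             
yo,2024-02-03         ░┃█┃             
ndon,2024-07-20       ░┃█┃             


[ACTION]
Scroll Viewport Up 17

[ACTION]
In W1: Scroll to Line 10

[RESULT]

                                       
━━━━━━━━━━━━━━━━━━━━━━━┓               
r                      ┃               
───────────────────────┨               
yo,2024-02-03         ▲┃               
ndon,2024-07-20       ░┃               
ydney,2024-10-15      ░┃               
Sydney,2024-05-03     ░┃━┓             
w York,2024-01-06     ░┃ ┃             
Toronto,2024-07-18    ░┃─┨             
ronto,2024-04-03      ░┃█┃             
Berlin,2024-04-13     ░┃█┃             
 York,2024-04-14      ░┃█┃             
Tokyo,2024-01-23      ░┃█┃             
ew York,2024-03-24    ░┃█┃             


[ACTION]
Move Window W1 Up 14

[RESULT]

━━━━━━━━━━━━━━━━━━━━━━━┓               
r                      ┃               
───────────────────────┨               
yo,2024-02-03         ▲┃               
ndon,2024-07-20       ░┃               
ydney,2024-10-15      ░┃               
Sydney,2024-05-03     ░┃               
w York,2024-01-06     ░┃━┓             
Toronto,2024-07-18    ░┃ ┃             
ronto,2024-04-03      ░┃─┨             
Berlin,2024-04-13     ░┃█┃             
 York,2024-04-14      ░┃█┃             
Tokyo,2024-01-23      ░┃█┃             
ew York,2024-03-24    ░┃█┃             
ris,2024-07-04        ░┃█┃             


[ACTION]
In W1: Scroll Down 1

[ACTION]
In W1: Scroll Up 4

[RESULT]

━━━━━━━━━━━━━━━━━━━━━━━┓               
r                      ┃               
───────────────────────┨               
erlin,2024-03-04      ▲┃               
rlin,2024-02-17       ░┃               
umbai,2024-08-06      ░┃               
umbai,2024-08-17      ░┃               
yo,2024-02-03         ░┃━┓             
ndon,2024-07-20       ░┃ ┃             
ydney,2024-10-15      ░┃─┨             
Sydney,2024-05-03     ░┃█┃             
w York,2024-01-06     █┃█┃             
Toronto,2024-07-18    ░┃█┃             
ronto,2024-04-03      ░┃█┃             
Berlin,2024-04-13     ░┃█┃             


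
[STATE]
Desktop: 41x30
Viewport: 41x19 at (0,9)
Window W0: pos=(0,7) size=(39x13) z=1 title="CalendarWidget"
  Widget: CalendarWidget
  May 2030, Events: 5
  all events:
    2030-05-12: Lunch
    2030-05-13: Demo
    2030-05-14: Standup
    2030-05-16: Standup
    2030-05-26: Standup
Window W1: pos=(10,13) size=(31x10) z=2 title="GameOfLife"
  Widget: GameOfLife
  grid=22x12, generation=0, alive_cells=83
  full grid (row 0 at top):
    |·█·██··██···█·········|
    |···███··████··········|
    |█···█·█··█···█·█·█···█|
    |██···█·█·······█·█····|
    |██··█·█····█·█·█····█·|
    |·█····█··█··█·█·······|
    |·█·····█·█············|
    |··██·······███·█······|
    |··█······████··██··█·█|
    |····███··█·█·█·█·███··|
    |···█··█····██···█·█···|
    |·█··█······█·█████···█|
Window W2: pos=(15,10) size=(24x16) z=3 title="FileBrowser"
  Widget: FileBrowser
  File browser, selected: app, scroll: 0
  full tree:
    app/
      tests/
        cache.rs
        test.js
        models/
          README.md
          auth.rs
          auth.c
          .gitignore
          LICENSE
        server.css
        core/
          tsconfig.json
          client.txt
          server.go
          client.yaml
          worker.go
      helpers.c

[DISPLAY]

┠─────────────────────────────────────┨  
┃              ┏━━━━━━━━━━━━━━━━━━━━━━┓  
┃Mo Tu We Th Fr┃ FileBrowser          ┃  
┃       1  2  3┠──────────────────────┨  
┃ 6  7  8 ┏━━━━┃> [-] app/            ┃━┓
┃13* 14* 1┃ Gam┃    [+] tests/        ┃ ┃
┃20 21 22 ┠────┃    helpers.c         ┃─┨
┃27 28 29 ┃Gen:┃                      ┃ ┃
┃         ┃██··┃                      ┃ ┃
┃         ┃██··┃                      ┃ ┃
┗━━━━━━━━━┃·█··┃                      ┃ ┃
          ┃·█··┃                      ┃ ┃
          ┃··██┃                      ┃ ┃
          ┗━━━━┃                      ┃━┛
               ┃                      ┃  
               ┃                      ┃  
               ┗━━━━━━━━━━━━━━━━━━━━━━┛  
                                         
                                         


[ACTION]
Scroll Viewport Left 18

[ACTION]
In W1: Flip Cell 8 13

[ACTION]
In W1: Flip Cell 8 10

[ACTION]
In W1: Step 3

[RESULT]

┠─────────────────────────────────────┨  
┃              ┏━━━━━━━━━━━━━━━━━━━━━━┓  
┃Mo Tu We Th Fr┃ FileBrowser          ┃  
┃       1  2  3┠──────────────────────┨  
┃ 6  7  8 ┏━━━━┃> [-] app/            ┃━┓
┃13* 14* 1┃ Gam┃    [+] tests/        ┃ ┃
┃20 21 22 ┠────┃    helpers.c         ┃─┨
┃27 28 29 ┃Gen:┃                      ┃ ┃
┃         ┃█···┃                      ┃ ┃
┃         ┃█···┃                      ┃ ┃
┗━━━━━━━━━┃█···┃                      ┃ ┃
          ┃█··█┃                      ┃ ┃
          ┃██·█┃                      ┃ ┃
          ┗━━━━┃                      ┃━┛
               ┃                      ┃  
               ┃                      ┃  
               ┗━━━━━━━━━━━━━━━━━━━━━━┛  
                                         
                                         


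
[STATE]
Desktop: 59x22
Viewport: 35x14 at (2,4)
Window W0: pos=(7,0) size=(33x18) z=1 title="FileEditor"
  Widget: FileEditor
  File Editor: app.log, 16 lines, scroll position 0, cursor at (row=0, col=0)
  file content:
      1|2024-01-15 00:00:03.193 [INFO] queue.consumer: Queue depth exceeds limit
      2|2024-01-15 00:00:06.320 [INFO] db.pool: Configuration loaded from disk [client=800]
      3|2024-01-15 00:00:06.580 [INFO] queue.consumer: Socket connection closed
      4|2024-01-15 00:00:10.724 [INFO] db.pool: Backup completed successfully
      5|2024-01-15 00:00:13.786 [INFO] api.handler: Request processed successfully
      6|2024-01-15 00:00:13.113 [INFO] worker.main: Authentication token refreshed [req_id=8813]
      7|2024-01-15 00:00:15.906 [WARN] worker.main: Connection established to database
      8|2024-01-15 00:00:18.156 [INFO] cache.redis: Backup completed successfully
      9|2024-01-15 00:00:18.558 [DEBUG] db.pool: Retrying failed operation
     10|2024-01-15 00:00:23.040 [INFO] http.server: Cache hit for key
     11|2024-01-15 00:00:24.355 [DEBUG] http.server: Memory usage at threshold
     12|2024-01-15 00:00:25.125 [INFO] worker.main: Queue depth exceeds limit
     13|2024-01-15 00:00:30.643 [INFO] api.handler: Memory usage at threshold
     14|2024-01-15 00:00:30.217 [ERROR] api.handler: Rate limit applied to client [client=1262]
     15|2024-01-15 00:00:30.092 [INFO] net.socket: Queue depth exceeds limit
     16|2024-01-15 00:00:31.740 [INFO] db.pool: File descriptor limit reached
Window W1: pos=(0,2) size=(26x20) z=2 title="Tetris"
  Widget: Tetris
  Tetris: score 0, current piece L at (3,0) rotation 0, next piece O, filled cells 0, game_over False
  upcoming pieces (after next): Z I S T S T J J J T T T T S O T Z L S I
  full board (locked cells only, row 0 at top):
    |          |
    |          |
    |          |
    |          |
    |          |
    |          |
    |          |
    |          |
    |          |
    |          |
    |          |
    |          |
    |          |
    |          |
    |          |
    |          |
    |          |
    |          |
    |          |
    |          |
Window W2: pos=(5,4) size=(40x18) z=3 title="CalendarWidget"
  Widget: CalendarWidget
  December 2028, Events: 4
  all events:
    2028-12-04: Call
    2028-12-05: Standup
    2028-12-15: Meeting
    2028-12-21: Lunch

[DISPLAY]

───┏━━━━━━━━━━━━━━━━━━━━━━━━━━━━━━━
   ┃ CalendarWidget                
   ┠───────────────────────────────
   ┃            December 2028      
   ┃Mo Tu We Th Fr Sa Su           
   ┃             1  2  3           
   ┃ 4*  5*  6  7  8  9 10         
   ┃11 12 13 14 15* 16 17          
   ┃18 19 20 21* 22 23 24          
   ┃25 26 27 28 29 30 31           
   ┃                               
   ┃                               
   ┃                               
   ┃                               


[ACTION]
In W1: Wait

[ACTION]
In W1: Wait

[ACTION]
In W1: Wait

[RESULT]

───┏━━━━━━━━━━━━━━━━━━━━━━━━━━━━━━━
  ▒┃ CalendarWidget                
   ┠───────────────────────────────
   ┃            December 2028      
   ┃Mo Tu We Th Fr Sa Su           
   ┃             1  2  3           
   ┃ 4*  5*  6  7  8  9 10         
   ┃11 12 13 14 15* 16 17          
   ┃18 19 20 21* 22 23 24          
   ┃25 26 27 28 29 30 31           
   ┃                               
   ┃                               
   ┃                               
   ┃                               


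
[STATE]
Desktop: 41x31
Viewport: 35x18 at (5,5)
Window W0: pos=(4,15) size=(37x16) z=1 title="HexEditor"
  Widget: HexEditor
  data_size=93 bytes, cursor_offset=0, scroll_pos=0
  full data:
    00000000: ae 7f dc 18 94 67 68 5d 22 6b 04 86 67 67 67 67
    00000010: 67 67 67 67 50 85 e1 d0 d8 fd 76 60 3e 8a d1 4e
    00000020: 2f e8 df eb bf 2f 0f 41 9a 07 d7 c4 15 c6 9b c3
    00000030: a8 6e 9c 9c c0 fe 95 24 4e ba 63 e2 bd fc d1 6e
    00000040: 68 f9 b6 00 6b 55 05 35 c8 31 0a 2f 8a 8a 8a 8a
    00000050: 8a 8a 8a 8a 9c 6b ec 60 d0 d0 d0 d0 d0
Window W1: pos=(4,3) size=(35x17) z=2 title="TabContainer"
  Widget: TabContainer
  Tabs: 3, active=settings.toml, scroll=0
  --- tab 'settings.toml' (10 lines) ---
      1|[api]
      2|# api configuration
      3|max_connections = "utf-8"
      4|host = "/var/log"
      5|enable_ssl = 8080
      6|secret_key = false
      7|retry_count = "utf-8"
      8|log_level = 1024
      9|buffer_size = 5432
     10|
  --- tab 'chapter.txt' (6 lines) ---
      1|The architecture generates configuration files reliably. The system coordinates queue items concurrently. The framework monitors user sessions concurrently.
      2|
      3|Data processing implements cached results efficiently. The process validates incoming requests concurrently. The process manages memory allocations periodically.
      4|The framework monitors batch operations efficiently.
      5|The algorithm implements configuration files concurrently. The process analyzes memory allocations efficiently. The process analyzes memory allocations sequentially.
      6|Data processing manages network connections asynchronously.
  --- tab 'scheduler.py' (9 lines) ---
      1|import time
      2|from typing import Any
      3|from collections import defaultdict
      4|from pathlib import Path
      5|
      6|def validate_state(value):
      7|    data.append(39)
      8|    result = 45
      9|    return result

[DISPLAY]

─────────────────────────────────┨ 
[settings.toml]│ chapter.txt │ sc┃ 
─────────────────────────────────┃ 
[api]                            ┃ 
# api configuration              ┃ 
max_connections = "utf-8"        ┃ 
host = "/var/log"                ┃ 
enable_ssl = 8080                ┃ 
secret_key = false               ┃ 
retry_count = "utf-8"            ┃ 
log_level = 1024                 ┃━
buffer_size = 5432               ┃ 
                                 ┃─
                                 ┃ 
━━━━━━━━━━━━━━━━━━━━━━━━━━━━━━━━━┛ 
00000020  2f e8 df eb bf 2f 0f 41  
00000030  a8 6e 9c 9c c0 fe 95 24  
00000040  68 f9 b6 00 6b 55 05 35  


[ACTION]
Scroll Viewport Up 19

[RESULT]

                                   
                                   
                                   
━━━━━━━━━━━━━━━━━━━━━━━━━━━━━━━━━┓ 
 TabContainer                    ┃ 
─────────────────────────────────┨ 
[settings.toml]│ chapter.txt │ sc┃ 
─────────────────────────────────┃ 
[api]                            ┃ 
# api configuration              ┃ 
max_connections = "utf-8"        ┃ 
host = "/var/log"                ┃ 
enable_ssl = 8080                ┃ 
secret_key = false               ┃ 
retry_count = "utf-8"            ┃ 
log_level = 1024                 ┃━
buffer_size = 5432               ┃ 
                                 ┃─


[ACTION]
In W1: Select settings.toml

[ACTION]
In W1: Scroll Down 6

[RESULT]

                                   
                                   
                                   
━━━━━━━━━━━━━━━━━━━━━━━━━━━━━━━━━┓ 
 TabContainer                    ┃ 
─────────────────────────────────┨ 
[settings.toml]│ chapter.txt │ sc┃ 
─────────────────────────────────┃ 
retry_count = "utf-8"            ┃ 
log_level = 1024                 ┃ 
buffer_size = 5432               ┃ 
                                 ┃ 
                                 ┃ 
                                 ┃ 
                                 ┃ 
                                 ┃━
                                 ┃ 
                                 ┃─


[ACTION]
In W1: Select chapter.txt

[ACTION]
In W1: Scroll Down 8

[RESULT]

                                   
                                   
                                   
━━━━━━━━━━━━━━━━━━━━━━━━━━━━━━━━━┓ 
 TabContainer                    ┃ 
─────────────────────────────────┨ 
 settings.toml │[chapter.txt]│ sc┃ 
─────────────────────────────────┃ 
Data processing manages network c┃ 
                                 ┃ 
                                 ┃ 
                                 ┃ 
                                 ┃ 
                                 ┃ 
                                 ┃ 
                                 ┃━
                                 ┃ 
                                 ┃─


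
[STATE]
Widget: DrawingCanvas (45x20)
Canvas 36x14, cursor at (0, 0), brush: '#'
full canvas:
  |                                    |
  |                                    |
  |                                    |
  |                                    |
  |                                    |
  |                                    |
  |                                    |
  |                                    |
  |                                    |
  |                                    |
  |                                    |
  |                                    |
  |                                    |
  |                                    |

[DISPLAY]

+                                            
                                             
                                             
                                             
                                             
                                             
                                             
                                             
                                             
                                             
                                             
                                             
                                             
                                             
                                             
                                             
                                             
                                             
                                             
                                             


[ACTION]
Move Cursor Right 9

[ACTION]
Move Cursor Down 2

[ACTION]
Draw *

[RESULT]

                                             
                                             
         *                                   
                                             
                                             
                                             
                                             
                                             
                                             
                                             
                                             
                                             
                                             
                                             
                                             
                                             
                                             
                                             
                                             
                                             


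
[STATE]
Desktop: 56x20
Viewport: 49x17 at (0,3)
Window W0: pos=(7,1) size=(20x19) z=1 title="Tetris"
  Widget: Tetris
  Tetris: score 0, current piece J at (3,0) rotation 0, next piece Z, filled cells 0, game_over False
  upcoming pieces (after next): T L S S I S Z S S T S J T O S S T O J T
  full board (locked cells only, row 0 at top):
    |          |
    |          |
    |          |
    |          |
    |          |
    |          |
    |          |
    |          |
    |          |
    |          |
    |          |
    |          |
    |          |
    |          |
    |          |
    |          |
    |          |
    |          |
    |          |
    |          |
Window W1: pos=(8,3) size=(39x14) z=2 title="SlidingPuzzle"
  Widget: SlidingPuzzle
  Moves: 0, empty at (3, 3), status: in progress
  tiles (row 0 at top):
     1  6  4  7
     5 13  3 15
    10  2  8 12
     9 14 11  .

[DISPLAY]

       ┠┏━━━━━━━━━━━━━━━━━━━━━━━━━━━━━━━━━━━━━┓  
       ┃┃ SlidingPuzzle                       ┃  
       ┃┠─────────────────────────────────────┨  
       ┃┃┌────┬────┬────┬────┐                ┃  
       ┃┃│  1 │  6 │  4 │  7 │                ┃  
       ┃┃├────┼────┼────┼────┤                ┃  
       ┃┃│  5 │ 13 │  3 │ 15 │                ┃  
       ┃┃├────┼────┼────┼────┤                ┃  
       ┃┃│ 10 │  2 │  8 │ 12 │                ┃  
       ┃┃├────┼────┼────┼────┤                ┃  
       ┃┃│  9 │ 14 │ 11 │    │                ┃  
       ┃┃└────┴────┴────┴────┘                ┃  
       ┃┃Moves: 0                             ┃  
       ┃┗━━━━━━━━━━━━━━━━━━━━━━━━━━━━━━━━━━━━━┛  
       ┃                  ┃                      
       ┃                  ┃                      
       ┗━━━━━━━━━━━━━━━━━━┛                      


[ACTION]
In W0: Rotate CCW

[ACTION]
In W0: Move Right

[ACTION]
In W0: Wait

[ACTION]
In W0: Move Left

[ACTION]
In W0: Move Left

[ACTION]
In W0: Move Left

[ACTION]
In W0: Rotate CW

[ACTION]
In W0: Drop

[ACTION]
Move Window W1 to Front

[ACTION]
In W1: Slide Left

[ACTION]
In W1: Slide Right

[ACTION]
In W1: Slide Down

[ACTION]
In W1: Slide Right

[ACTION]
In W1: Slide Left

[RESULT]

       ┠┏━━━━━━━━━━━━━━━━━━━━━━━━━━━━━━━━━━━━━┓  
       ┃┃ SlidingPuzzle                       ┃  
       ┃┠─────────────────────────────────────┨  
       ┃┃┌────┬────┬────┬────┐                ┃  
       ┃┃│  1 │  6 │  4 │  7 │                ┃  
       ┃┃├────┼────┼────┼────┤                ┃  
       ┃┃│  5 │ 13 │  3 │ 15 │                ┃  
       ┃┃├────┼────┼────┼────┤                ┃  
       ┃┃│ 10 │  2 │    │ 12 │                ┃  
       ┃┃├────┼────┼────┼────┤                ┃  
       ┃┃│  9 │ 14 │  8 │ 11 │                ┃  
       ┃┃└────┴────┴────┴────┘                ┃  
       ┃┃Moves: 4                             ┃  
       ┃┗━━━━━━━━━━━━━━━━━━━━━━━━━━━━━━━━━━━━━┛  
       ┃                  ┃                      
       ┃                  ┃                      
       ┗━━━━━━━━━━━━━━━━━━┛                      


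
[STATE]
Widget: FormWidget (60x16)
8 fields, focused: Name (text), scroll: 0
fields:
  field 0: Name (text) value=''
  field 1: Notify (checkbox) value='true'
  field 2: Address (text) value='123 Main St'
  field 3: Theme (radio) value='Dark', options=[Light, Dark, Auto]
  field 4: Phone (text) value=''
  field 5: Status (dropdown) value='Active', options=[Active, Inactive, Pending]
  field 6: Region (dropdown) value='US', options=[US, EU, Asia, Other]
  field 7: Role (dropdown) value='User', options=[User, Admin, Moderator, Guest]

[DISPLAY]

> Name:       [                                            ]
  Notify:     [x]                                           
  Address:    [123 Main St                                 ]
  Theme:      ( ) Light  (●) Dark  ( ) Auto                 
  Phone:      [                                            ]
  Status:     [Active                                     ▼]
  Region:     [US                                         ▼]
  Role:       [User                                       ▼]
                                                            
                                                            
                                                            
                                                            
                                                            
                                                            
                                                            
                                                            


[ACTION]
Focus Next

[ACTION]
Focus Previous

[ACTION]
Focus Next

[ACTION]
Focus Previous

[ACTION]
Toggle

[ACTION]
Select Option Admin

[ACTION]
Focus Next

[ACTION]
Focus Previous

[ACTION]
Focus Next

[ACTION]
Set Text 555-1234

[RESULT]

  Name:       [                                            ]
> Notify:     [x]                                           
  Address:    [123 Main St                                 ]
  Theme:      ( ) Light  (●) Dark  ( ) Auto                 
  Phone:      [                                            ]
  Status:     [Active                                     ▼]
  Region:     [US                                         ▼]
  Role:       [User                                       ▼]
                                                            
                                                            
                                                            
                                                            
                                                            
                                                            
                                                            
                                                            


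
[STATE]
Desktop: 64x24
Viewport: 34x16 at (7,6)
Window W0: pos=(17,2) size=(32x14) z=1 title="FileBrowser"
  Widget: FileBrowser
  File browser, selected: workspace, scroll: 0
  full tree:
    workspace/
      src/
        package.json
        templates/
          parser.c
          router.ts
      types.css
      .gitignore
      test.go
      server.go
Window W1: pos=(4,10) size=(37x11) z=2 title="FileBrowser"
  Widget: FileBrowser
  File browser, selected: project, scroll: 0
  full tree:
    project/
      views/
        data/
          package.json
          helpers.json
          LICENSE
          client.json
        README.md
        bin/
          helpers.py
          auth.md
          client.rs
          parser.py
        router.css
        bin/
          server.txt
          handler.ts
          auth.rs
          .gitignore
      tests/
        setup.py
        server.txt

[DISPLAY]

          ┃    [+] src/           
          ┃    types.css          
          ┃    .gitignore         
          ┃    test.go            
━━━━━━━━━━━━━━━━━━━━━━━━━━━━━━━━━┓
ileBrowser                       ┃
─────────────────────────────────┨
[-] project/                     ┃
  [+] views/                     ┃
  [+] tests/                     ┃
                                 ┃
                                 ┃
                                 ┃
                                 ┃
━━━━━━━━━━━━━━━━━━━━━━━━━━━━━━━━━┛
                                  


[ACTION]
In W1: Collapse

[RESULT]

          ┃    [+] src/           
          ┃    types.css          
          ┃    .gitignore         
          ┃    test.go            
━━━━━━━━━━━━━━━━━━━━━━━━━━━━━━━━━┓
ileBrowser                       ┃
─────────────────────────────────┨
[+] project/                     ┃
                                 ┃
                                 ┃
                                 ┃
                                 ┃
                                 ┃
                                 ┃
━━━━━━━━━━━━━━━━━━━━━━━━━━━━━━━━━┛
                                  


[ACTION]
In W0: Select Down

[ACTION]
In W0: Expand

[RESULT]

          ┃  > [-] src/           
          ┃      package.json     
          ┃      [+] templates/   
          ┃    types.css          
━━━━━━━━━━━━━━━━━━━━━━━━━━━━━━━━━┓
ileBrowser                       ┃
─────────────────────────────────┨
[+] project/                     ┃
                                 ┃
                                 ┃
                                 ┃
                                 ┃
                                 ┃
                                 ┃
━━━━━━━━━━━━━━━━━━━━━━━━━━━━━━━━━┛
                                  


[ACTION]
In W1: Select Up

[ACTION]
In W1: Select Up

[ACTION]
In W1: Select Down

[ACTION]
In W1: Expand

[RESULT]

          ┃  > [-] src/           
          ┃      package.json     
          ┃      [+] templates/   
          ┃    types.css          
━━━━━━━━━━━━━━━━━━━━━━━━━━━━━━━━━┓
ileBrowser                       ┃
─────────────────────────────────┨
[-] project/                     ┃
  [+] views/                     ┃
  [+] tests/                     ┃
                                 ┃
                                 ┃
                                 ┃
                                 ┃
━━━━━━━━━━━━━━━━━━━━━━━━━━━━━━━━━┛
                                  


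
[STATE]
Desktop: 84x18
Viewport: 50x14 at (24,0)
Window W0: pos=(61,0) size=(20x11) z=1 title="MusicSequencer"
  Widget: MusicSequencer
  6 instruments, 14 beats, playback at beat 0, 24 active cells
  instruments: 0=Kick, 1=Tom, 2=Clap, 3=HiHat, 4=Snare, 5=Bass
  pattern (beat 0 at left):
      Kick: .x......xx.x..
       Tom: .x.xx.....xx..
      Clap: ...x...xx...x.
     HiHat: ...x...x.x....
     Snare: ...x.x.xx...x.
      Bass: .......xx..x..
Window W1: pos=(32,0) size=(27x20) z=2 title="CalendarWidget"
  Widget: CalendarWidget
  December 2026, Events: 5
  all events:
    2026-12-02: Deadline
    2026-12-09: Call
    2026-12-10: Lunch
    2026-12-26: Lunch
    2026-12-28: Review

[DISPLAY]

        ┏━━━━━━━━━━━━━━━━━━━━━━━━━┓  ┏━━━━━━━━━━━━
        ┃ CalendarWidget          ┃  ┃ MusicSequen
        ┠─────────────────────────┨  ┠────────────
        ┃      December 2026      ┃  ┃      ▼12345
        ┃Mo Tu We Th Fr Sa Su     ┃  ┃  Kick·█····
        ┃    1  2*  3  4  5  6    ┃  ┃   Tom·█·██·
        ┃ 7  8  9* 10* 11 12 13   ┃  ┃  Clap···█··
        ┃14 15 16 17 18 19 20     ┃  ┃ HiHat···█··
        ┃21 22 23 24 25 26* 27    ┃  ┃ Snare···█·█
        ┃28* 29 30 31             ┃  ┃  Bass······
        ┃                         ┃  ┗━━━━━━━━━━━━
        ┃                         ┃               
        ┃                         ┃               
        ┃                         ┃               


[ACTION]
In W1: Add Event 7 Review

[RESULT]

        ┏━━━━━━━━━━━━━━━━━━━━━━━━━┓  ┏━━━━━━━━━━━━
        ┃ CalendarWidget          ┃  ┃ MusicSequen
        ┠─────────────────────────┨  ┠────────────
        ┃      December 2026      ┃  ┃      ▼12345
        ┃Mo Tu We Th Fr Sa Su     ┃  ┃  Kick·█····
        ┃    1  2*  3  4  5  6    ┃  ┃   Tom·█·██·
        ┃ 7*  8  9* 10* 11 12 13  ┃  ┃  Clap···█··
        ┃14 15 16 17 18 19 20     ┃  ┃ HiHat···█··
        ┃21 22 23 24 25 26* 27    ┃  ┃ Snare···█·█
        ┃28* 29 30 31             ┃  ┃  Bass······
        ┃                         ┃  ┗━━━━━━━━━━━━
        ┃                         ┃               
        ┃                         ┃               
        ┃                         ┃               


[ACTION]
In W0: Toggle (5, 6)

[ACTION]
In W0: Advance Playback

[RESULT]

        ┏━━━━━━━━━━━━━━━━━━━━━━━━━┓  ┏━━━━━━━━━━━━
        ┃ CalendarWidget          ┃  ┃ MusicSequen
        ┠─────────────────────────┨  ┠────────────
        ┃      December 2026      ┃  ┃      0▼2345
        ┃Mo Tu We Th Fr Sa Su     ┃  ┃  Kick·█····
        ┃    1  2*  3  4  5  6    ┃  ┃   Tom·█·██·
        ┃ 7*  8  9* 10* 11 12 13  ┃  ┃  Clap···█··
        ┃14 15 16 17 18 19 20     ┃  ┃ HiHat···█··
        ┃21 22 23 24 25 26* 27    ┃  ┃ Snare···█·█
        ┃28* 29 30 31             ┃  ┃  Bass······
        ┃                         ┃  ┗━━━━━━━━━━━━
        ┃                         ┃               
        ┃                         ┃               
        ┃                         ┃               


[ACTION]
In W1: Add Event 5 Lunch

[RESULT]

        ┏━━━━━━━━━━━━━━━━━━━━━━━━━┓  ┏━━━━━━━━━━━━
        ┃ CalendarWidget          ┃  ┃ MusicSequen
        ┠─────────────────────────┨  ┠────────────
        ┃      December 2026      ┃  ┃      0▼2345
        ┃Mo Tu We Th Fr Sa Su     ┃  ┃  Kick·█····
        ┃    1  2*  3  4  5*  6   ┃  ┃   Tom·█·██·
        ┃ 7*  8  9* 10* 11 12 13  ┃  ┃  Clap···█··
        ┃14 15 16 17 18 19 20     ┃  ┃ HiHat···█··
        ┃21 22 23 24 25 26* 27    ┃  ┃ Snare···█·█
        ┃28* 29 30 31             ┃  ┃  Bass······
        ┃                         ┃  ┗━━━━━━━━━━━━
        ┃                         ┃               
        ┃                         ┃               
        ┃                         ┃               


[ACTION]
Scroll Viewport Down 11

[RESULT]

        ┃Mo Tu We Th Fr Sa Su     ┃  ┃  Kick·█····
        ┃    1  2*  3  4  5*  6   ┃  ┃   Tom·█·██·
        ┃ 7*  8  9* 10* 11 12 13  ┃  ┃  Clap···█··
        ┃14 15 16 17 18 19 20     ┃  ┃ HiHat···█··
        ┃21 22 23 24 25 26* 27    ┃  ┃ Snare···█·█
        ┃28* 29 30 31             ┃  ┃  Bass······
        ┃                         ┃  ┗━━━━━━━━━━━━
        ┃                         ┃               
        ┃                         ┃               
        ┃                         ┃               
        ┃                         ┃               
        ┃                         ┃               
        ┃                         ┃               
        ┃                         ┃               


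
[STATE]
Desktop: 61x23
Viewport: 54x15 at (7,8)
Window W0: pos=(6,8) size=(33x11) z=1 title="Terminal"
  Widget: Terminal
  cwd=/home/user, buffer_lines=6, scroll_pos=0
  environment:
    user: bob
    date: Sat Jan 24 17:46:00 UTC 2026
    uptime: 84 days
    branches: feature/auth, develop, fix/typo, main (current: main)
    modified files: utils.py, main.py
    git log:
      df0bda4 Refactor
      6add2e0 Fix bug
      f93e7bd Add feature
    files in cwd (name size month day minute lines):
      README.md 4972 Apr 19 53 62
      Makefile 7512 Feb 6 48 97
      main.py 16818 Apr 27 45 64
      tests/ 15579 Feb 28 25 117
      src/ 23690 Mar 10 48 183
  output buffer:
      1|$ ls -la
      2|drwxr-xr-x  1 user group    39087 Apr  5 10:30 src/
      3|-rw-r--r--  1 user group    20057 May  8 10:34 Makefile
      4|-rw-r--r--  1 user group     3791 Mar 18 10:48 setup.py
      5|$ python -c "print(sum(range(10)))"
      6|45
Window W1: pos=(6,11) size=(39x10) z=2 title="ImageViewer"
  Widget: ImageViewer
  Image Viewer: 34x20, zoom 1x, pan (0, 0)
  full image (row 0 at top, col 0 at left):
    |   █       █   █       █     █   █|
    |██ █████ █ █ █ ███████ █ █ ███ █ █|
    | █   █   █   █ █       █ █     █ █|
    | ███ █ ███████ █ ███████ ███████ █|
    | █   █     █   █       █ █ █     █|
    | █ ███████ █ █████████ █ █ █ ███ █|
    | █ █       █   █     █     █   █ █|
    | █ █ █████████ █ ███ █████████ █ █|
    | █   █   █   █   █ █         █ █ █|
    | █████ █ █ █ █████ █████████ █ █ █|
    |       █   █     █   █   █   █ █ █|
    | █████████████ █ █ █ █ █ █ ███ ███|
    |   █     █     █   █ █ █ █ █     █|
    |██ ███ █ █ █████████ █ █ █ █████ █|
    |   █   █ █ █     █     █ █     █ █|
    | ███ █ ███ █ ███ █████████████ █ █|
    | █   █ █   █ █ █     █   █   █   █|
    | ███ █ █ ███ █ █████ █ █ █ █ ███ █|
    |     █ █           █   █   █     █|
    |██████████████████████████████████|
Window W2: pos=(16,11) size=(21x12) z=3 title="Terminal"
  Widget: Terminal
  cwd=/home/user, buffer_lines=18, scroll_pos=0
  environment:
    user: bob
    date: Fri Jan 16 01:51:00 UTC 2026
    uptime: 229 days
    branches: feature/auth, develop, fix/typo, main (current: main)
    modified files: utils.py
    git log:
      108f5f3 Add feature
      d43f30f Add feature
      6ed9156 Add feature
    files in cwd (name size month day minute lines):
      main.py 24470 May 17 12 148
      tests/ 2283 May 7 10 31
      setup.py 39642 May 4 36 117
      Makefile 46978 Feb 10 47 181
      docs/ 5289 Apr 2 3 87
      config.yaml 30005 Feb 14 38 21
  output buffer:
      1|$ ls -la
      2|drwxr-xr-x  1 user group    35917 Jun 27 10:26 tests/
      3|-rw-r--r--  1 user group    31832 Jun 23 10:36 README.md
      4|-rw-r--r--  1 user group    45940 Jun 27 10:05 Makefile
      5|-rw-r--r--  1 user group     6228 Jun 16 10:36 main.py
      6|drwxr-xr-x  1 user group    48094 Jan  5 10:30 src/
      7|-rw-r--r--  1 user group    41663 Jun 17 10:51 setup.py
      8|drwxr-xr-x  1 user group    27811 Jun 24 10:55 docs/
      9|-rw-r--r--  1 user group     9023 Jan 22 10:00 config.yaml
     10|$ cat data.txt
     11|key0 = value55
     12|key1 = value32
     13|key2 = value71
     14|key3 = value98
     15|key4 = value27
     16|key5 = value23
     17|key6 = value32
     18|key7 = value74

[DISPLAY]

━━━━━━━━━━━━━━━━━━━━━━━━━━━━━━━┓                      
 Terminal                      ┃                      
───────────────────────────────┨                      
━━━━━━━━━┏━━━━━━━━━━━━━━━━━━━┓━━━━━━━┓                
 ImageVie┃ Terminal          ┃       ┃                
─────────┠───────────────────┨───────┨                
   █     ┃$ ls -la           ┃   █   ┃                
██ █████ ┃drwxr-xr-x  1 user ┃ █ █   ┃                
 █   █   ┃-rw-r--r--  1 user ┃ █ █   ┃                
 ███ █ ██┃-rw-r--r--  1 user ┃██ █   ┃                
 █   █   ┃-rw-r--r--  1 user ┃   █   ┃                
 █ ██████┃drwxr-xr-x  1 user ┃██ █   ┃                
━━━━━━━━━┃-rw-r--r--  1 user ┃━━━━━━━┛                
         ┃drwxr-xr-x  1 user ┃                        
         ┗━━━━━━━━━━━━━━━━━━━┛                        


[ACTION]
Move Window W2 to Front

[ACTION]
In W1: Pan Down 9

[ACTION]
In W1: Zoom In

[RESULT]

━━━━━━━━━━━━━━━━━━━━━━━━━━━━━━━┓                      
 Terminal                      ┃                      
───────────────────────────────┨                      
━━━━━━━━━┏━━━━━━━━━━━━━━━━━━━┓━━━━━━━┓                
 ImageVie┃ Terminal          ┃       ┃                
─────────┠───────────────────┨───────┨                
  ██     ┃$ ls -la           ┃██     ┃                
  ██  ███┃drwxr-xr-x  1 user ┃███████┃                
  ██  ███┃-rw-r--r--  1 user ┃███████┃                
  ██  ██ ┃-rw-r--r--  1 user ┃██     ┃                
  ██  ██ ┃-rw-r--r--  1 user ┃██     ┃                
  ██  ██ ┃drwxr-xr-x  1 user ┃██  ███┃                
━━━━━━━━━┃-rw-r--r--  1 user ┃━━━━━━━┛                
         ┃drwxr-xr-x  1 user ┃                        
         ┗━━━━━━━━━━━━━━━━━━━┛                        
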